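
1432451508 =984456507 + 447995001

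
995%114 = 83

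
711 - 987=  - 276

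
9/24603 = 3/8201 = 0.00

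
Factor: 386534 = 2^1*157^1*1231^1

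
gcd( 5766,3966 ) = 6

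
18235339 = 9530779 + 8704560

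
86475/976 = 86475/976 = 88.60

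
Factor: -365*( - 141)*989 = 3^1*5^1*23^1*43^1*47^1 * 73^1 = 50898885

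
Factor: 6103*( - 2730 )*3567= - 2^1*3^2*5^1*7^1*13^1 * 17^1*29^1*41^1 * 359^1 = - 59430464730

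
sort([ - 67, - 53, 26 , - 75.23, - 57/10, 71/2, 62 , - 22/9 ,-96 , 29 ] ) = [-96, - 75.23, - 67, - 53,-57/10, - 22/9, 26, 29,71/2, 62]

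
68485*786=53829210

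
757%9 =1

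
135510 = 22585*6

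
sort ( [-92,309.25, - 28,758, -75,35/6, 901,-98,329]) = [-98, - 92, - 75, - 28,35/6,309.25,329,758, 901] 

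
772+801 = 1573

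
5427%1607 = 606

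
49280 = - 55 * ( - 896)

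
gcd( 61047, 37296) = 63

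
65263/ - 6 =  - 65263/6 = - 10877.17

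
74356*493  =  36657508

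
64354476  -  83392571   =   - 19038095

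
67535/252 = 67535/252 = 268.00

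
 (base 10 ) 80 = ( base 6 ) 212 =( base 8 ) 120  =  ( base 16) 50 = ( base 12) 68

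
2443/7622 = 2443/7622 = 0.32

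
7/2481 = 7/2481  =  0.00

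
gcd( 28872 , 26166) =6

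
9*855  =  7695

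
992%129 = 89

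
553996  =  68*8147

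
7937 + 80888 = 88825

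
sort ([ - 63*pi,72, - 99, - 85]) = [-63*pi,-99, - 85,72 ] 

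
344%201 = 143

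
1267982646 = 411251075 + 856731571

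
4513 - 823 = 3690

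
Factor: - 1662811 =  - 127^1*13093^1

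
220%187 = 33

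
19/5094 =19/5094  =  0.00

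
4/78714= 2/39357 = 0.00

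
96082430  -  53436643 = 42645787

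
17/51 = 1/3 = 0.33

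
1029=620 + 409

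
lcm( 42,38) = 798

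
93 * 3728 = 346704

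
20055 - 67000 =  - 46945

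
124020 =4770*26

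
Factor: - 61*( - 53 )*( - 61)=  -  53^1*61^2 = - 197213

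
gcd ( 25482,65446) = 2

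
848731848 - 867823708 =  - 19091860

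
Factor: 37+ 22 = 59 = 59^1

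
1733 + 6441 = 8174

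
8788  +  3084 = 11872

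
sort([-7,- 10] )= [ - 10, - 7] 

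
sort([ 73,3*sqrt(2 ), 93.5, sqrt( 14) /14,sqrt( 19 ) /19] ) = [ sqrt( 19) /19,sqrt(14) /14,3*sqrt(2 ), 73,93.5]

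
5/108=5/108 = 0.05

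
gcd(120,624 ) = 24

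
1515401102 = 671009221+844391881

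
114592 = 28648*4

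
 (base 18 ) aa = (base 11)163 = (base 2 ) 10111110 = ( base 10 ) 190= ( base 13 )118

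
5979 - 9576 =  - 3597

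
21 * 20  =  420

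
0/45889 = 0  =  0.00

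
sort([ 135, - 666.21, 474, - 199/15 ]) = [ - 666.21, - 199/15 , 135,474]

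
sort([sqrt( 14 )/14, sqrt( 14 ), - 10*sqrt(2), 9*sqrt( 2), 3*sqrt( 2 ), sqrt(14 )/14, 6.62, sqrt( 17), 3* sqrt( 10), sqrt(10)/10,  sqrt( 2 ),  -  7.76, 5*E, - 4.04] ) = [ - 10*sqrt( 2 ),-7.76,- 4.04, sqrt( 14 ) /14, sqrt( 14)/14, sqrt (10)/10,sqrt(2),sqrt( 14 ), sqrt(17 ),3*  sqrt(2 ),6.62,  3 * sqrt( 10),9*sqrt (2),5*E]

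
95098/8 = 47549/4 = 11887.25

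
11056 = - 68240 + 79296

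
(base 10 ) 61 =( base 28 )25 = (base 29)23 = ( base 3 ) 2021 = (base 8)75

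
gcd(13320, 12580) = 740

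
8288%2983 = 2322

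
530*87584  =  46419520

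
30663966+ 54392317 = 85056283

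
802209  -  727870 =74339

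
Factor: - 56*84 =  - 2^5*3^1 * 7^2=-4704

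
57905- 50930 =6975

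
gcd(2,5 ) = 1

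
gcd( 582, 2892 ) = 6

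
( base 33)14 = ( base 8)45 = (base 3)1101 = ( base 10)37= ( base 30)17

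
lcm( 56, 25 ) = 1400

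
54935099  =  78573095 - 23637996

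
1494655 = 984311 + 510344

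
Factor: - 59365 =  - 5^1*31^1*383^1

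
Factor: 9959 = 23^1*433^1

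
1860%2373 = 1860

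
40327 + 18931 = 59258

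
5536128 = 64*86502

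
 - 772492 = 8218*( - 94)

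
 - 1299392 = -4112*316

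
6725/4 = 6725/4 = 1681.25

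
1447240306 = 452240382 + 994999924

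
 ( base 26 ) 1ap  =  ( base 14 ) 4c9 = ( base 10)961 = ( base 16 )3c1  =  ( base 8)1701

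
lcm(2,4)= 4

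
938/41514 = 469/20757 = 0.02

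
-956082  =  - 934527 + -21555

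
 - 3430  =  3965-7395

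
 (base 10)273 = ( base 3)101010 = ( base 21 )d0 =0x111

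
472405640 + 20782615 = 493188255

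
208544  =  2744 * 76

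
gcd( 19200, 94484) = 4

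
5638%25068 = 5638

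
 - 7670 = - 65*118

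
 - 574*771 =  - 442554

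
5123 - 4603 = 520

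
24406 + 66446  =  90852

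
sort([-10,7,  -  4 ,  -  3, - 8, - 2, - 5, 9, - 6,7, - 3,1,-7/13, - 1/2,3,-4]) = [-10 ,-8,-6,-5, - 4, - 4, - 3, - 3, - 2,-7/13,  -  1/2 , 1,3,  7,7,9] 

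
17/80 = 17/80 = 0.21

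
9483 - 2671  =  6812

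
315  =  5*63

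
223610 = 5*44722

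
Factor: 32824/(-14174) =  - 44/19 = -2^2*11^1 * 19^( - 1 )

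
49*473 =23177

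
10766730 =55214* 195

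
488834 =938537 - 449703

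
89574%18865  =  14114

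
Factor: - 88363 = -11^1*29^1*277^1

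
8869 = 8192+677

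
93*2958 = 275094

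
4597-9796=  - 5199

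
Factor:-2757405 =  - 3^1*5^1*7^1*26261^1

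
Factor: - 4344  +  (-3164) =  - 7508 = - 2^2 * 1877^1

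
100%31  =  7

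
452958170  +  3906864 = 456865034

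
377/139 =377/139 = 2.71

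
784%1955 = 784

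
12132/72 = 337/2 =168.50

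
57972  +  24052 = 82024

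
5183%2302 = 579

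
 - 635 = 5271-5906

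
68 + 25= 93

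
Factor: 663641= 11^1*60331^1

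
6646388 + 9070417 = 15716805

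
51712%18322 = 15068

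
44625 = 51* 875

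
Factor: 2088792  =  2^3  *  3^2*67^1*433^1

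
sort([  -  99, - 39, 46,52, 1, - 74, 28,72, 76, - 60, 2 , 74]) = [  -  99, - 74,  -  60, - 39, 1, 2,28,46,52 , 72,  74,76]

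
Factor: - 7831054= - 2^1*7^1*11^1*211^1*241^1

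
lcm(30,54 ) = 270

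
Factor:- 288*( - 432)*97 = 2^9*  3^5 * 97^1 = 12068352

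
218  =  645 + -427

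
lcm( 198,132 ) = 396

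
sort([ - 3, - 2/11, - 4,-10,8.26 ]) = [-10,-4, - 3 , - 2/11, 8.26 ]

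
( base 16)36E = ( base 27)15E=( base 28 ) 13a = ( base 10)878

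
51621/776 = 51621/776 = 66.52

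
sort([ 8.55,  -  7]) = [- 7, 8.55]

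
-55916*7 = -391412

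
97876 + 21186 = 119062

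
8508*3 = 25524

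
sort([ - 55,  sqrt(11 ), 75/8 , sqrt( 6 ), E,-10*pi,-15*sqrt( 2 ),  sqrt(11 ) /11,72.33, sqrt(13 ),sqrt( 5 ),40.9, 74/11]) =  [ - 55, - 10*pi, - 15*sqrt(2),sqrt( 11)/11 , sqrt ( 5), sqrt (6 ), E, sqrt( 11), sqrt(13 ), 74/11, 75/8, 40.9,72.33] 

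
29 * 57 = 1653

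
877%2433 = 877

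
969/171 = 5 + 2/3=5.67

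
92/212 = 23/53 = 0.43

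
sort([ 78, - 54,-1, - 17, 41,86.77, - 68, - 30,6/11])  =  [-68,  -  54,-30,  -  17, - 1 , 6/11, 41  ,  78,86.77 ]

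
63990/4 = 15997 + 1/2 = 15997.50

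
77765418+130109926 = 207875344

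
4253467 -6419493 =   -  2166026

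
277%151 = 126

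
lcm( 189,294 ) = 2646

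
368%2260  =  368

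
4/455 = 4/455 = 0.01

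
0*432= 0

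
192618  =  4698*41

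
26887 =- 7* ( - 3841)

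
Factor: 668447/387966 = 2^ ( -1)*3^(-1)*13^1*51419^1 * 64661^( - 1 ) 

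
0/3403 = 0 = 0.00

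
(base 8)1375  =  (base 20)1i5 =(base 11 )636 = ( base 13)46b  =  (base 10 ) 765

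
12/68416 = 3/17104 = 0.00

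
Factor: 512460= 2^2*3^3*5^1*13^1*73^1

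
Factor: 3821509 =97^1*39397^1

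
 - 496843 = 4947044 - 5443887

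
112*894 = 100128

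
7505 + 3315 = 10820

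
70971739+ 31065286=102037025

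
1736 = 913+823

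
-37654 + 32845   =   - 4809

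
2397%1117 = 163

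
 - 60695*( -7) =424865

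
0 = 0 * 97696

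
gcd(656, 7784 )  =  8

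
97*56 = 5432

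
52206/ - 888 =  - 59 + 31/148  =  -58.79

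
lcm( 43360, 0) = 0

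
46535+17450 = 63985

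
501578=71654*7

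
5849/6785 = 5849/6785 = 0.86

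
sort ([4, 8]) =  [4,8]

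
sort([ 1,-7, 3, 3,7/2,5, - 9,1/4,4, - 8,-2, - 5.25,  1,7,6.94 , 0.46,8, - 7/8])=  [ - 9,-8, - 7,- 5.25, - 2, - 7/8,1/4,0.46, 1,1,3, 3,7/2,  4, 5, 6.94,7  ,  8 ] 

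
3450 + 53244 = 56694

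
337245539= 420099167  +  -82853628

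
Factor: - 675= - 3^3*5^2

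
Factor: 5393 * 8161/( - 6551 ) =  - 44012273/6551 = - 5393^1 *6551^ ( - 1)*8161^1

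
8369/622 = 8369/622 = 13.45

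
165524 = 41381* 4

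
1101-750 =351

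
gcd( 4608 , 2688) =384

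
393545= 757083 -363538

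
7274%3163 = 948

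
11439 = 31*369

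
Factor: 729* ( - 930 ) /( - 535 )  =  2^1*3^7 * 31^1  *107^( - 1 ) = 135594/107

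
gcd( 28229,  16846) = 1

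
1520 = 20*76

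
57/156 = 19/52 = 0.37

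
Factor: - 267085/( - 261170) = 2^( - 1)*7^( - 1 )*41^(- 1)* 587^1 = 587/574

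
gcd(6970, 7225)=85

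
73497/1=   73497 = 73497.00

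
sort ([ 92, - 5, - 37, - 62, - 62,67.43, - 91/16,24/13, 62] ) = [ - 62,  -  62, - 37 , - 91/16, - 5,24/13,62,67.43,  92 ] 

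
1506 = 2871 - 1365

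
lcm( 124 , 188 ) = 5828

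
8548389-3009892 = 5538497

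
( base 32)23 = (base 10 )67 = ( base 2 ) 1000011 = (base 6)151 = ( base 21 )34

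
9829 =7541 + 2288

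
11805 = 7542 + 4263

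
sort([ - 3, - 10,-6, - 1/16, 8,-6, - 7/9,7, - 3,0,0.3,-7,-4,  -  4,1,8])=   [ - 10, - 7,-6,-6, - 4, - 4, - 3 , - 3, - 7/9, - 1/16,0  ,  0.3,1, 7,8,8]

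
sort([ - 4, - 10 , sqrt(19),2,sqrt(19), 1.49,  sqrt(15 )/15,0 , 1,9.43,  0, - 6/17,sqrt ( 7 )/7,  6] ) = [ - 10, - 4, - 6/17,  0,0 , sqrt(15 ) /15 , sqrt (7)/7,1,1.49, 2,sqrt( 19) , sqrt( 19),6,9.43]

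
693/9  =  77 = 77.00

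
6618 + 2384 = 9002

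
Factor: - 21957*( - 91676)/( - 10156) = - 503232483/2539= - 3^1*13^2 * 41^1*43^1 * 563^1*2539^(-1)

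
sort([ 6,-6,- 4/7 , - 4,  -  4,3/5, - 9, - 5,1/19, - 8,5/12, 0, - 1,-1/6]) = [ - 9, - 8 , - 6, - 5, - 4,-4, - 1,-4/7, - 1/6, 0,1/19 , 5/12,3/5, 6 ]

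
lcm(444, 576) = 21312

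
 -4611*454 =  - 2093394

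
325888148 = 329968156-4080008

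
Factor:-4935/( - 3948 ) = 5/4 = 2^( - 2 )*5^1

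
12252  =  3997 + 8255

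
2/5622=1/2811 = 0.00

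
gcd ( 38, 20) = 2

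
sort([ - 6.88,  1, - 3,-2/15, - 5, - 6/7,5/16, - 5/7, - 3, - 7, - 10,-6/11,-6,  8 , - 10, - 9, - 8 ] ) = [ - 10,-10, - 9, - 8, - 7 ,-6.88, - 6,-5,-3, - 3,-6/7, - 5/7, - 6/11,-2/15, 5/16, 1, 8 ]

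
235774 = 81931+153843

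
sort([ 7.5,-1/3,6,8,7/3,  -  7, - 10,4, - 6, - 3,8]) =[- 10, - 7 , - 6, - 3,-1/3 , 7/3,4,6,7.5,8,8]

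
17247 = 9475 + 7772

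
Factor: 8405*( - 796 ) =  - 2^2*5^1*41^2*199^1 = -6690380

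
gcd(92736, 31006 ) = 2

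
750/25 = 30 = 30.00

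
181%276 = 181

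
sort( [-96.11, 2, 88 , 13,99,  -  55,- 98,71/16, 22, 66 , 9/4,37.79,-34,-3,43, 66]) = [ - 98, - 96.11, - 55,  -  34, - 3, 2,9/4, 71/16,13,22,37.79, 43,66,  66, 88,99] 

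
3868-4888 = -1020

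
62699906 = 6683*9382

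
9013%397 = 279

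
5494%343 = 6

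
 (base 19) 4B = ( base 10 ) 87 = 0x57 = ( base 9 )106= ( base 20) 47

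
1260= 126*10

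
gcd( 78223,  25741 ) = 1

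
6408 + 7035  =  13443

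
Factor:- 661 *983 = -661^1*983^1 = - 649763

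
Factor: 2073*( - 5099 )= - 3^1*691^1*5099^1 = - 10570227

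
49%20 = 9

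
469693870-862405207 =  - 392711337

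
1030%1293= 1030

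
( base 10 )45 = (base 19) 27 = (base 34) 1B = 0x2d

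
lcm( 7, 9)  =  63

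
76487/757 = 76487/757 = 101.04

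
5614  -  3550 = 2064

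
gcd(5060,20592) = 44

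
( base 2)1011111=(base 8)137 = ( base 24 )3N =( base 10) 95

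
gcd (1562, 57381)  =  1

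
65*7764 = 504660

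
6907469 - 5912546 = 994923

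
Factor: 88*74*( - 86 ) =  - 560032 =-2^5*11^1*37^1 * 43^1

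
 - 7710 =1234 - 8944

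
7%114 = 7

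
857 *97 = 83129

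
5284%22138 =5284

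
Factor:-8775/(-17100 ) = 2^( - 2 )*3^1*13^1*19^ ( - 1 ) = 39/76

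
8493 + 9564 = 18057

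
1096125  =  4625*237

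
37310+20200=57510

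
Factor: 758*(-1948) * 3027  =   - 2^3*3^1*379^1*487^1*1009^1 = -4469619768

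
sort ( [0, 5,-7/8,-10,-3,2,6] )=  [ - 10,  -  3 , - 7/8, 0, 2, 5, 6]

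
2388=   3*796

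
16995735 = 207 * 82105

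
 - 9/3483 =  -1  +  386/387 = - 0.00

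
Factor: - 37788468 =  - 2^2*3^1*1087^1*2897^1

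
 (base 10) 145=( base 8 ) 221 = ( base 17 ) 89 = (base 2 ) 10010001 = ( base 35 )45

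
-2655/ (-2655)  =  1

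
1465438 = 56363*26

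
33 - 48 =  - 15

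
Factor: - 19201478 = - 2^1*43^1*223273^1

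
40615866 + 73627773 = 114243639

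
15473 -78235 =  - 62762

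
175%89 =86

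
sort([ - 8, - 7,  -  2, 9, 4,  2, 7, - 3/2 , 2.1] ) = [ - 8,  -  7, - 2, - 3/2,2, 2.1, 4, 7, 9]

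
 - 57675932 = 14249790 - 71925722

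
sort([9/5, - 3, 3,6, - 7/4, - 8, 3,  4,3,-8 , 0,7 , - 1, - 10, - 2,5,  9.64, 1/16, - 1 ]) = [ - 10, - 8, - 8, - 3,- 2, - 7/4, - 1, - 1,  0,  1/16,  9/5,3, 3,3,4,  5,  6, 7,9.64 ] 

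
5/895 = 1/179 =0.01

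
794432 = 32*24826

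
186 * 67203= 12499758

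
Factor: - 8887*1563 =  - 3^1 * 521^1*8887^1 = - 13890381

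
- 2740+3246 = 506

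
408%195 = 18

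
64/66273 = 64/66273 = 0.00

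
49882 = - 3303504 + 3353386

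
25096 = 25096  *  1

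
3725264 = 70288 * 53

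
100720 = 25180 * 4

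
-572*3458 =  - 1977976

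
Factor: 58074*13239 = 2^1*3^3*1471^1*9679^1 = 768841686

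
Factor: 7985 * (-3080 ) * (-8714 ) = 214310373200 =2^4*5^2*7^1 * 11^1 * 1597^1 * 4357^1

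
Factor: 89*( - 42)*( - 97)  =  2^1*3^1*7^1 * 89^1*97^1 = 362586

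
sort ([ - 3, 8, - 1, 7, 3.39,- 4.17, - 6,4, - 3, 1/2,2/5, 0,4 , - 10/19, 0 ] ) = [ - 6, - 4.17, - 3, - 3, - 1, - 10/19,0,0,  2/5, 1/2,3.39, 4,4, 7, 8] 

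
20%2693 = 20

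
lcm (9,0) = 0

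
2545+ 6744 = 9289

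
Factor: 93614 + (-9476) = 84138 = 2^1 *3^1 * 37^1*379^1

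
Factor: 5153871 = 3^1*1717957^1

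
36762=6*6127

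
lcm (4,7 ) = 28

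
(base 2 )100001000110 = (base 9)2813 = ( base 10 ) 2118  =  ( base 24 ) 3G6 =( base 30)2ai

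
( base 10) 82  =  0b1010010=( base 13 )64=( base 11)75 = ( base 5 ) 312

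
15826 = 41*386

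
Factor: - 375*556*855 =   -  178267500 = - 2^2*3^3*5^4* 19^1 *139^1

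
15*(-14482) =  - 217230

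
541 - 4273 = - 3732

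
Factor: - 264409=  - 41^1*6449^1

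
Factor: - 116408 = -2^3*14551^1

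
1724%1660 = 64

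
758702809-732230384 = 26472425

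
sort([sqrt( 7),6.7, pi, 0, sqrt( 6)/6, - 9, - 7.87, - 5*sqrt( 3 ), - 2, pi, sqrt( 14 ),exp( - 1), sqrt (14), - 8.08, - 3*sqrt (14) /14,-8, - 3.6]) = [  -  9, - 5*sqrt(3), - 8.08, - 8, - 7.87 , - 3.6, - 2,-3*sqrt( 14)/14, 0, exp( - 1), sqrt( 6)/6, sqrt( 7 ), pi  ,  pi, sqrt(14 ), sqrt (14 ) , 6.7]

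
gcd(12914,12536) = 2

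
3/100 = 3/100 = 0.03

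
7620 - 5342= 2278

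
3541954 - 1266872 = 2275082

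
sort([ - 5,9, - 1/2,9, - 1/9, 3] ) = [-5, - 1/2, - 1/9,3,9,9] 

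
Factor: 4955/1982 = 5/2 =2^( - 1 )*5^1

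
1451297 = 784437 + 666860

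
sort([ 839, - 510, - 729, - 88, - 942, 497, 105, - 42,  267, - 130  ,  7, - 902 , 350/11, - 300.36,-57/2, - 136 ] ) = [ - 942, - 902,  -  729, - 510, - 300.36, - 136 , - 130,-88,-42, -57/2, 7,350/11, 105,267, 497, 839]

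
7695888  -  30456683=-22760795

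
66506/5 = 66506/5= 13301.20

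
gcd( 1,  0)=1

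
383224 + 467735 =850959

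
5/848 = 5/848 = 0.01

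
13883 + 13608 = 27491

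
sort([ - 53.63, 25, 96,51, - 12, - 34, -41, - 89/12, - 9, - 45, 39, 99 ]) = [ - 53.63, - 45,-41, - 34, - 12, - 9, - 89/12, 25,39 , 51 , 96, 99 ]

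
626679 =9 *69631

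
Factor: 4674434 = 2^1*2337217^1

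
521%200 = 121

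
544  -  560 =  -16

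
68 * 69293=4711924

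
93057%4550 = 2057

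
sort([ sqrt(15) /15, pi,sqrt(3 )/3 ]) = [sqrt(15 ) /15,sqrt( 3 )/3, pi] 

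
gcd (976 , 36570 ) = 2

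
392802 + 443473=836275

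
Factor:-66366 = -2^1*3^3* 1229^1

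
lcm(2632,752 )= 5264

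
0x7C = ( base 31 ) 40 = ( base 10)124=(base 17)75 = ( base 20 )64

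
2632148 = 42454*62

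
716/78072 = 179/19518  =  0.01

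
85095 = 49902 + 35193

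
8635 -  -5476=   14111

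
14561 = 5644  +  8917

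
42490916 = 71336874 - 28845958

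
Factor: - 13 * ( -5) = 5^1*13^1 =65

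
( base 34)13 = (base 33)14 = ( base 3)1101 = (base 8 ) 45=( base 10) 37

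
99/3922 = 99/3922 = 0.03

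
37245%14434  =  8377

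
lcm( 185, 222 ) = 1110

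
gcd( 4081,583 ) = 583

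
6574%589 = 95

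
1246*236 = 294056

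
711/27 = 26 + 1/3=26.33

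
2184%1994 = 190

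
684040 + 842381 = 1526421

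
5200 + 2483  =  7683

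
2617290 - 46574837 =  - 43957547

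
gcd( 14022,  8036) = 82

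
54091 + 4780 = 58871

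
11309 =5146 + 6163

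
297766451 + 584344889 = 882111340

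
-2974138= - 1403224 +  - 1570914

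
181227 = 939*193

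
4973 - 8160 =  - 3187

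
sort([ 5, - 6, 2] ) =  [-6,2, 5]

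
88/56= 1 + 4/7=1.57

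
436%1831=436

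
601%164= 109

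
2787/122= 22+103/122  =  22.84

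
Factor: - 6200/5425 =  - 8/7  =  - 2^3 * 7^( - 1 )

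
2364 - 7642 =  -5278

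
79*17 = 1343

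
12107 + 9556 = 21663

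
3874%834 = 538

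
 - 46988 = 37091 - 84079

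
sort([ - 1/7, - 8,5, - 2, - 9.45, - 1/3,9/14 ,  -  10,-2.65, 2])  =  [  -  10,-9.45,-8,-2.65,-2, -1/3,-1/7, 9/14,2, 5 ]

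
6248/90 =3124/45 = 69.42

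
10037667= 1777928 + 8259739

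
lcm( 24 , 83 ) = 1992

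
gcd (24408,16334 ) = 2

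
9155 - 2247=6908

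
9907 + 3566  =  13473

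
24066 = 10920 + 13146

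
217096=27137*8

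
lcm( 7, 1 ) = 7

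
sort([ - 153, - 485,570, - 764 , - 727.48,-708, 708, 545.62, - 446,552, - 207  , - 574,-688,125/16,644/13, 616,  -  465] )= [-764 , - 727.48, - 708,-688 , - 574, - 485 ,  -  465, - 446,- 207,-153 , 125/16, 644/13, 545.62, 552, 570,616, 708 ] 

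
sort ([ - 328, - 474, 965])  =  [ - 474,-328,965] 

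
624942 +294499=919441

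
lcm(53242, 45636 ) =319452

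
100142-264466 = - 164324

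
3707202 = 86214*43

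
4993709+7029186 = 12022895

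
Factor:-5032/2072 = -17/7 = -7^( - 1) * 17^1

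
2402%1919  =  483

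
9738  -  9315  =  423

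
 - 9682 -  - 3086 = -6596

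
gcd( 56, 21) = 7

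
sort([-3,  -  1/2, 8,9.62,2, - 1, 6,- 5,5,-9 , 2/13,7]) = [ - 9, - 5, - 3, -1, - 1/2,2/13, 2,5, 6, 7,  8,  9.62]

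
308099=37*8327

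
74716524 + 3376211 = 78092735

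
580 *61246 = 35522680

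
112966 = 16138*7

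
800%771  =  29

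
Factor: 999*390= 389610 = 2^1 * 3^4 * 5^1*13^1*37^1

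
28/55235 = 28/55235 = 0.00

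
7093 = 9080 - 1987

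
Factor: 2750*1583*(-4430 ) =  - 19284897500 = -2^2*5^4*11^1 * 443^1 * 1583^1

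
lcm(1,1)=1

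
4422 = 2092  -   - 2330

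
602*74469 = 44830338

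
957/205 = 957/205 = 4.67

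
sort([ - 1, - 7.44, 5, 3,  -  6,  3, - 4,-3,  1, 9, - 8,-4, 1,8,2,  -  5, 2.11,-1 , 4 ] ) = [ - 8, - 7.44, - 6, - 5, - 4,-4,- 3,  -  1,  -  1,1,1,2,2.11, 3, 3,4, 5,8,9] 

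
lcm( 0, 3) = 0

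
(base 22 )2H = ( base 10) 61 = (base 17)3A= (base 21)2J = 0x3D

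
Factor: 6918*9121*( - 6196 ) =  - 390961887288 = -2^3*3^1*7^1*1153^1*1303^1 * 1549^1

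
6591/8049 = 2197/2683 = 0.82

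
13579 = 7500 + 6079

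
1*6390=6390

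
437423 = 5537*79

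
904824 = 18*50268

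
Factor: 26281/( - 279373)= - 41^1*337^(  -  1)*641^1*829^( - 1 ) 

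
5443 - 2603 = 2840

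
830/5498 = 415/2749 = 0.15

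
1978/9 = 219 + 7/9=219.78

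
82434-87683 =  - 5249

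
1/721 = 1/721 = 0.00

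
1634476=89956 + 1544520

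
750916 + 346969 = 1097885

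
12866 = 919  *14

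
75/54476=75/54476 = 0.00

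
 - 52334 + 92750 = 40416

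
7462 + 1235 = 8697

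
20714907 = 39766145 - 19051238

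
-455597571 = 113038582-568636153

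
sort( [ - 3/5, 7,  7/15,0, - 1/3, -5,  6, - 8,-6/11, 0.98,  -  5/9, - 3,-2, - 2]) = [-8, - 5, - 3, - 2, - 2, - 3/5, - 5/9,-6/11, - 1/3,0,7/15,  0.98, 6,7]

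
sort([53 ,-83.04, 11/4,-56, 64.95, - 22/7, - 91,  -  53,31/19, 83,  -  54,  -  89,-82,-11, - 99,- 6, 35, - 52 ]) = [-99, - 91, - 89 ,-83.04, - 82, - 56, - 54, - 53, - 52,- 11, - 6, -22/7,31/19,11/4,  35,  53, 64.95,83 ] 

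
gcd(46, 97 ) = 1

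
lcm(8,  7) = 56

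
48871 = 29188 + 19683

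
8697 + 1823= 10520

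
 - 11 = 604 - 615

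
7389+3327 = 10716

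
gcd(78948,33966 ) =918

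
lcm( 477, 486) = 25758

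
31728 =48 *661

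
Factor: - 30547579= -30547579^1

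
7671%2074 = 1449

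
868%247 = 127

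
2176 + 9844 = 12020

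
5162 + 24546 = 29708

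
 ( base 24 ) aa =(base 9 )307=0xFA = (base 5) 2000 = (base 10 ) 250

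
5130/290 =513/29= 17.69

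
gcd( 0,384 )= 384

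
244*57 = 13908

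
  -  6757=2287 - 9044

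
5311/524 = 10 + 71/524 = 10.14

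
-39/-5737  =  39/5737 = 0.01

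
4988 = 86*58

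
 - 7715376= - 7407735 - 307641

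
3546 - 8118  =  -4572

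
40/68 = 10/17 = 0.59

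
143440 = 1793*80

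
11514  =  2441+9073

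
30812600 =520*59255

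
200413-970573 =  - 770160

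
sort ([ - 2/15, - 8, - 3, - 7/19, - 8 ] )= [ - 8, - 8, - 3, - 7/19,-2/15]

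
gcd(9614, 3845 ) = 1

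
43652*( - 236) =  - 10301872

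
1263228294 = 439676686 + 823551608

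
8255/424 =8255/424 = 19.47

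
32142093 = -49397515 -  - 81539608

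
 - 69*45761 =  - 3157509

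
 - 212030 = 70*( - 3029 )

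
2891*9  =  26019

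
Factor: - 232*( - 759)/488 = 3^1*11^1*23^1  *29^1*61^ ( - 1)  =  22011/61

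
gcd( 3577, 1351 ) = 7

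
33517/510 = 33517/510=65.72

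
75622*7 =529354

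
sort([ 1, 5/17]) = [ 5/17, 1]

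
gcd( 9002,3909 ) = 1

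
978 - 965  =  13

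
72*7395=532440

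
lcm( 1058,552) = 12696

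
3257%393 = 113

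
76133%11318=8225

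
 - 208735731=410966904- 619702635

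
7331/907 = 7331/907 = 8.08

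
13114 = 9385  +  3729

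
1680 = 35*48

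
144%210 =144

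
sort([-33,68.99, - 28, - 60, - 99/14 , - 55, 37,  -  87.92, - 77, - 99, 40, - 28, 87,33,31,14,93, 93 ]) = [ - 99, - 87.92,  -  77, - 60, - 55 , - 33 , - 28, - 28 , -99/14, 14 , 31,  33,37,40, 68.99, 87,  93, 93] 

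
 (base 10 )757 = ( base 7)2131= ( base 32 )NL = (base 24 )17D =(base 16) 2f5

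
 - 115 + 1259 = 1144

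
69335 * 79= 5477465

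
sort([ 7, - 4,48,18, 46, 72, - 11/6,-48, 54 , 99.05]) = [-48, - 4,-11/6,7, 18, 46,48,54, 72,99.05]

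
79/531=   79/531 = 0.15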